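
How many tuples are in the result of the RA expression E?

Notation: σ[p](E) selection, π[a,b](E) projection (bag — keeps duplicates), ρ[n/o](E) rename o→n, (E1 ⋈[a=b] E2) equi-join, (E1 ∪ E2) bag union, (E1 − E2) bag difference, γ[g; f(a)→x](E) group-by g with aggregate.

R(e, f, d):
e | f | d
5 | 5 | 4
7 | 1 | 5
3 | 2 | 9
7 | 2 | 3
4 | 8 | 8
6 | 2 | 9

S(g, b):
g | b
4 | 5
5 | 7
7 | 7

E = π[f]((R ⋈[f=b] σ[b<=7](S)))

Subexpression sizes:
  R → 6
  S → 3
  σ[b<=7](S) → 3
  (R ⋈[f=b] σ[b<=7](S)) → 1
  π[f]((R ⋈[f=b] σ[b<=7](S))) → 1

|E| = 1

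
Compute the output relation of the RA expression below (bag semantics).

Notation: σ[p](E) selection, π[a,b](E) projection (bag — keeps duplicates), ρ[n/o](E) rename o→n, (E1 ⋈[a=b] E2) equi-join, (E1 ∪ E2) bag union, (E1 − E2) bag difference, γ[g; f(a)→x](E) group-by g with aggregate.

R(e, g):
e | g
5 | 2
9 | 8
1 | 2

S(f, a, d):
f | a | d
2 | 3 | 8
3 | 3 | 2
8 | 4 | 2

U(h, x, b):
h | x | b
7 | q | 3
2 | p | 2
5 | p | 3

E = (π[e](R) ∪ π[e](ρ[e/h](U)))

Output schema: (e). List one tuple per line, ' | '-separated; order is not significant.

Row counts bottom-up:
  R → 3
  π[e](R) → 3
  U → 3
  ρ[e/h](U) → 3
  π[e](ρ[e/h](U)) → 3
  (π[e](R) ∪ π[e](ρ[e/h](U))) → 6

== RESULT ==
e
1
2
5
5
7
9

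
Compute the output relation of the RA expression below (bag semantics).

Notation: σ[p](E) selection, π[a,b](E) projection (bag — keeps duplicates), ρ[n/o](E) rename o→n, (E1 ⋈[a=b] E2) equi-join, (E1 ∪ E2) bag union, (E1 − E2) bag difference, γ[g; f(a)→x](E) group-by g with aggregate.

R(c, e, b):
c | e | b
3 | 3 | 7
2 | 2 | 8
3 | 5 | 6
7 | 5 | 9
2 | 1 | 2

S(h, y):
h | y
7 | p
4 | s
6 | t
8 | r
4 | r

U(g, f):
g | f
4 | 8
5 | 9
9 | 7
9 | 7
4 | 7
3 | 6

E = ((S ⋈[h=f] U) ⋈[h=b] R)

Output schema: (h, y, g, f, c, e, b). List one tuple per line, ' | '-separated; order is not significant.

Stepwise |·|:
  S → 5
  U → 6
  (S ⋈[h=f] U) → 5
  R → 5
  ((S ⋈[h=f] U) ⋈[h=b] R) → 5

== RESULT ==
h | y | g | f | c | e | b
6 | t | 3 | 6 | 3 | 5 | 6
7 | p | 4 | 7 | 3 | 3 | 7
7 | p | 9 | 7 | 3 | 3 | 7
7 | p | 9 | 7 | 3 | 3 | 7
8 | r | 4 | 8 | 2 | 2 | 8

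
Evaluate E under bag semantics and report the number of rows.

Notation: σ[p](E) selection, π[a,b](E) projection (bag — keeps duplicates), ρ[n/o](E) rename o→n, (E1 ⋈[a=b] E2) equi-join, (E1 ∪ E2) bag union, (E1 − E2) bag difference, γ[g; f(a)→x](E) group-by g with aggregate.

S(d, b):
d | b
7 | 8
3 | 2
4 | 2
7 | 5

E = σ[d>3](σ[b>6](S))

Per-node cardinality:
  S → 4
  σ[b>6](S) → 1
  σ[d>3](σ[b>6](S)) → 1

|E| = 1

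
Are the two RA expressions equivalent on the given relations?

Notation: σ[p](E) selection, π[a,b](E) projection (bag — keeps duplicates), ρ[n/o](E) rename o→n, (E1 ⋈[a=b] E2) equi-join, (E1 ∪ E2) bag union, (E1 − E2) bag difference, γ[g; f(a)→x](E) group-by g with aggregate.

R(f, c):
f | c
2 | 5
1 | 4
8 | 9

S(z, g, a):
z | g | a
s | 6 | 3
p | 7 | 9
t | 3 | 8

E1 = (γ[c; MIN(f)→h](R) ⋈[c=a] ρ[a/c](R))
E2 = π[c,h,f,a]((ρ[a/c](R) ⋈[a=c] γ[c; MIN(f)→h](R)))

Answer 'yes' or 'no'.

E1 stepwise |·|:
  R → 3
  γ[c; MIN(f)→h](R) → 3
  R → 3
  ρ[a/c](R) → 3
  (γ[c; MIN(f)→h](R) ⋈[c=a] ρ[a/c](R)) → 3
E2 stepwise |·|:
  R → 3
  ρ[a/c](R) → 3
  R → 3
  γ[c; MIN(f)→h](R) → 3
  (ρ[a/c](R) ⋈[a=c] γ[c; MIN(f)→h](R)) → 3
  π[c,h,f,a]((ρ[a/c](R) ⋈[a=c] γ[c; MIN(f)→h](R))) → 3

E1 and E2 produce the same multiset:
c | h | f | a
4 | 1 | 1 | 4
5 | 2 | 2 | 5
9 | 8 | 8 | 9

yes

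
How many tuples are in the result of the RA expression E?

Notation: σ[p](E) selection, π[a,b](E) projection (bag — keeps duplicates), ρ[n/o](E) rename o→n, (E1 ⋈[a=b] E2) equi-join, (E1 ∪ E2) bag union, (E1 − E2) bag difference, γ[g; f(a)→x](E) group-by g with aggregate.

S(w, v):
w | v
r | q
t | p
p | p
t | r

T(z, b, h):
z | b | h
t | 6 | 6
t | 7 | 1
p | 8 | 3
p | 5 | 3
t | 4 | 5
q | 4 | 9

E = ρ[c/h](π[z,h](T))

Stepwise |·|:
  T → 6
  π[z,h](T) → 6
  ρ[c/h](π[z,h](T)) → 6

|E| = 6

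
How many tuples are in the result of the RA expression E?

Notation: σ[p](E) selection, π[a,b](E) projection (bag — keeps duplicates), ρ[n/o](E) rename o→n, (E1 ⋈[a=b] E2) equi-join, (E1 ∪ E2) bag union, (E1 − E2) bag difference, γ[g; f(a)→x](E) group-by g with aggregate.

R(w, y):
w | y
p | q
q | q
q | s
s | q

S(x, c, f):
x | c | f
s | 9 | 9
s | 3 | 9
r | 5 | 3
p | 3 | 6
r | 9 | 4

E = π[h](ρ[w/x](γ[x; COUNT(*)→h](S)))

Row counts bottom-up:
  S → 5
  γ[x; COUNT(*)→h](S) → 3
  ρ[w/x](γ[x; COUNT(*)→h](S)) → 3
  π[h](ρ[w/x](γ[x; COUNT(*)→h](S))) → 3

|E| = 3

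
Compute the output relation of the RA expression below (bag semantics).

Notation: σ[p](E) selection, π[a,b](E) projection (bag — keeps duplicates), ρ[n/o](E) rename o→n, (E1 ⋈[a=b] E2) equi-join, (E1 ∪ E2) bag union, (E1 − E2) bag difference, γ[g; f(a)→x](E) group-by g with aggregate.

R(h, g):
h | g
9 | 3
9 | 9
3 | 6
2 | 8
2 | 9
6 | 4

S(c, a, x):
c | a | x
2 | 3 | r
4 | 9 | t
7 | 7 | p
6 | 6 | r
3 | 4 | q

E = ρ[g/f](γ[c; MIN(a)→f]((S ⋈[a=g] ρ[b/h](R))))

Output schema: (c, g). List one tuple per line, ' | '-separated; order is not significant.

Stepwise |·|:
  S → 5
  R → 6
  ρ[b/h](R) → 6
  (S ⋈[a=g] ρ[b/h](R)) → 5
  γ[c; MIN(a)→f]((S ⋈[a=g] ρ[b/h](R))) → 4
  ρ[g/f](γ[c; MIN(a)→f]((S ⋈[a=g] ρ[b/h](R)))) → 4

== RESULT ==
c | g
2 | 3
3 | 4
4 | 9
6 | 6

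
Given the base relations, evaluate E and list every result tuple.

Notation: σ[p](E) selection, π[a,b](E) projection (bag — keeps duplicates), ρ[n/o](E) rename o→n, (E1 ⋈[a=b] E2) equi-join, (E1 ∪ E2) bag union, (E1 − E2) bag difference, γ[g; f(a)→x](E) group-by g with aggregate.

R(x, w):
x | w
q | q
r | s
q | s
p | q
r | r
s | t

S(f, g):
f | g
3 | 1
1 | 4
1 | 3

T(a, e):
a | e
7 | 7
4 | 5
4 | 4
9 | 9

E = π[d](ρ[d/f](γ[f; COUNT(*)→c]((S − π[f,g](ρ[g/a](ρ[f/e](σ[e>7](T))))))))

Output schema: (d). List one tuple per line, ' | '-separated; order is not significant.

Row counts bottom-up:
  S → 3
  T → 4
  σ[e>7](T) → 1
  ρ[f/e](σ[e>7](T)) → 1
  ρ[g/a](ρ[f/e](σ[e>7](T))) → 1
  π[f,g](ρ[g/a](ρ[f/e](σ[e>7](T)))) → 1
  (S − π[f,g](ρ[g/a](ρ[f/e](σ[e>7](T))))) → 3
  γ[f; COUNT(*)→c]((S − π[f,g](ρ[g/a](ρ[f/e](σ[e>7](T)))))) → 2
  ρ[d/f](γ[f; COUNT(*)→c]((S − π[f,g](ρ[g/a](ρ[f/e](σ[e>7](T))))))) → 2
  π[d](ρ[d/f](γ[f; COUNT(*)→c]((S − π[f,g](ρ[g/a](ρ[f/e](σ[e>7](T)))))))) → 2

== RESULT ==
d
1
3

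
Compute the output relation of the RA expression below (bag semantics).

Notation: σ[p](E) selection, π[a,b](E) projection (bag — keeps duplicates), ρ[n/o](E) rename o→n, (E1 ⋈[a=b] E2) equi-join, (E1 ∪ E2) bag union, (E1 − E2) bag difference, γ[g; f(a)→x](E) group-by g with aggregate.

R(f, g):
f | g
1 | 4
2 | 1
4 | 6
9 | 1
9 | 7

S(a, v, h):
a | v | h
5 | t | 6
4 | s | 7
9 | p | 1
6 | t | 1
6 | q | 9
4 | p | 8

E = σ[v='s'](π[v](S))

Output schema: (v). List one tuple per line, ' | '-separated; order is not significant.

Row counts bottom-up:
  S → 6
  π[v](S) → 6
  σ[v='s'](π[v](S)) → 1

== RESULT ==
v
s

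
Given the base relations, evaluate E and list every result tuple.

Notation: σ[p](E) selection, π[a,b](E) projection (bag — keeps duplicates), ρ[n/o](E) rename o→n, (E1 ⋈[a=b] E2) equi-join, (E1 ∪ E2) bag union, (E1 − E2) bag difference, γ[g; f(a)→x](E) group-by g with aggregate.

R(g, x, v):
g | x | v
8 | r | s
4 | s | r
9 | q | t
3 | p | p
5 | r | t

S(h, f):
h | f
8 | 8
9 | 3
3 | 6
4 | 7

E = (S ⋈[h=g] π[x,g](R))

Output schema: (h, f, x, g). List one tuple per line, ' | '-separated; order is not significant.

Stepwise |·|:
  S → 4
  R → 5
  π[x,g](R) → 5
  (S ⋈[h=g] π[x,g](R)) → 4

== RESULT ==
h | f | x | g
3 | 6 | p | 3
4 | 7 | s | 4
8 | 8 | r | 8
9 | 3 | q | 9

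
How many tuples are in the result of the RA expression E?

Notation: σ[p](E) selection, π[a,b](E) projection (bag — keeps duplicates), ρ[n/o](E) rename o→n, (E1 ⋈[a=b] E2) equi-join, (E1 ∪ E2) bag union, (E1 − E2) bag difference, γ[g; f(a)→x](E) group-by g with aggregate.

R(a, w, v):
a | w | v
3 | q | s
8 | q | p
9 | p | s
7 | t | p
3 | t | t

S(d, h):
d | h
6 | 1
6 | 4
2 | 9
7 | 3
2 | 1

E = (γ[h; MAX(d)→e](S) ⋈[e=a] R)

Row counts bottom-up:
  S → 5
  γ[h; MAX(d)→e](S) → 4
  R → 5
  (γ[h; MAX(d)→e](S) ⋈[e=a] R) → 1

|E| = 1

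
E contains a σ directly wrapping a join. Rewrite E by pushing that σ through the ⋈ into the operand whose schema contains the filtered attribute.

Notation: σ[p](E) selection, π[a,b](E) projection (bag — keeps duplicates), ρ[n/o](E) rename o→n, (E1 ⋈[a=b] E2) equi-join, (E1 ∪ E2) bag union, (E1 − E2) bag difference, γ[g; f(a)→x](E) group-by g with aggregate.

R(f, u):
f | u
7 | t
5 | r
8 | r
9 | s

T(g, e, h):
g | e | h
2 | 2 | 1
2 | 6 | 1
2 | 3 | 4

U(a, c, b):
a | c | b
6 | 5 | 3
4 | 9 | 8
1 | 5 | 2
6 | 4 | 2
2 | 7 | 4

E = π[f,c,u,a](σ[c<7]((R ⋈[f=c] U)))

σ filters on c, owned by the right side.
E' = π[f,c,u,a]((R ⋈[f=c] σ[c<7](U)))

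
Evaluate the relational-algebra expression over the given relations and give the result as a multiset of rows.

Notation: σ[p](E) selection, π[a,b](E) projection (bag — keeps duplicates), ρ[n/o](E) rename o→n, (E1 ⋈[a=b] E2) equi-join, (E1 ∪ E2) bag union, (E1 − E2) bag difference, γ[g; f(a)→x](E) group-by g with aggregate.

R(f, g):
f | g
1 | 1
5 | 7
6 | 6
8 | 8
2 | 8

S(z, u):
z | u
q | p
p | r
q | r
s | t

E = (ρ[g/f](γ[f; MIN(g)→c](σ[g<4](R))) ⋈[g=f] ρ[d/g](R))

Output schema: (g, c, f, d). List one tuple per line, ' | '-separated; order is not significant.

Row counts bottom-up:
  R → 5
  σ[g<4](R) → 1
  γ[f; MIN(g)→c](σ[g<4](R)) → 1
  ρ[g/f](γ[f; MIN(g)→c](σ[g<4](R))) → 1
  R → 5
  ρ[d/g](R) → 5
  (ρ[g/f](γ[f; MIN(g)→c](σ[g<4](R))) ⋈[g=f] ρ[d/g](R)) → 1

== RESULT ==
g | c | f | d
1 | 1 | 1 | 1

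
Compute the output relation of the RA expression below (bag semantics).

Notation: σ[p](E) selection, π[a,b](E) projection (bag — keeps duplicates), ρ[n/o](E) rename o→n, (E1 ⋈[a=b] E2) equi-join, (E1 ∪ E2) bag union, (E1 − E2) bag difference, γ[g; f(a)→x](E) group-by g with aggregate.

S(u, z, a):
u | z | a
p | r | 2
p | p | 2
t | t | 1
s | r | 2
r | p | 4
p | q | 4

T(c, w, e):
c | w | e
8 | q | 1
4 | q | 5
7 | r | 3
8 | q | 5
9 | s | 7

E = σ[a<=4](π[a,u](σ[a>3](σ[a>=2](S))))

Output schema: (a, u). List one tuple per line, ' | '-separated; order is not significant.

Per-node cardinality:
  S → 6
  σ[a>=2](S) → 5
  σ[a>3](σ[a>=2](S)) → 2
  π[a,u](σ[a>3](σ[a>=2](S))) → 2
  σ[a<=4](π[a,u](σ[a>3](σ[a>=2](S)))) → 2

== RESULT ==
a | u
4 | p
4 | r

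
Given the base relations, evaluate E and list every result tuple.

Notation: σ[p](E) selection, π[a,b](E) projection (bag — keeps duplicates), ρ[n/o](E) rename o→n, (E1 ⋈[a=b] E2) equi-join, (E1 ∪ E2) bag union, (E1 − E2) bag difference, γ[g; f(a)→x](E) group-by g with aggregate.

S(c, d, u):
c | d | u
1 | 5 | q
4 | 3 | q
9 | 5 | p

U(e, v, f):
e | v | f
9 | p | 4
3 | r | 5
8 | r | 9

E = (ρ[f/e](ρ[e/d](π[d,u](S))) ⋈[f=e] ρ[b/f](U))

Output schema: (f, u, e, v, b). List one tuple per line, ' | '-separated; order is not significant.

Row counts bottom-up:
  S → 3
  π[d,u](S) → 3
  ρ[e/d](π[d,u](S)) → 3
  ρ[f/e](ρ[e/d](π[d,u](S))) → 3
  U → 3
  ρ[b/f](U) → 3
  (ρ[f/e](ρ[e/d](π[d,u](S))) ⋈[f=e] ρ[b/f](U)) → 1

== RESULT ==
f | u | e | v | b
3 | q | 3 | r | 5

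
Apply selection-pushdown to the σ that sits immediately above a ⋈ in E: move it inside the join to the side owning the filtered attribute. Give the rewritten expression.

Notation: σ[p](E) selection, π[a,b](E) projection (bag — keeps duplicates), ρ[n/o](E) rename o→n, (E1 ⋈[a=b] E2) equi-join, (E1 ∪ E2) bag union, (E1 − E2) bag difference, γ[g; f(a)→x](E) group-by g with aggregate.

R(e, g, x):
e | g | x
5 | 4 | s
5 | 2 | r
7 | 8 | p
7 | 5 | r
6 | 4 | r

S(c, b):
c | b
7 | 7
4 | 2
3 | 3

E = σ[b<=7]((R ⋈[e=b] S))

σ filters on b, owned by the right side.
E' = (R ⋈[e=b] σ[b<=7](S))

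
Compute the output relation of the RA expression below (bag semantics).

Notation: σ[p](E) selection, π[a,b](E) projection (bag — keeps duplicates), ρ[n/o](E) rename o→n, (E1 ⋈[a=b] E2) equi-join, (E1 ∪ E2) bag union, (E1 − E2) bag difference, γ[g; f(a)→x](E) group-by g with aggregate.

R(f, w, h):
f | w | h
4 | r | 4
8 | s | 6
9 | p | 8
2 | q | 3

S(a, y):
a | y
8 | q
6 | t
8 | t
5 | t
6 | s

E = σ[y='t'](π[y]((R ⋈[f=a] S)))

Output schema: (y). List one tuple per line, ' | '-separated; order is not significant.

Stepwise |·|:
  R → 4
  S → 5
  (R ⋈[f=a] S) → 2
  π[y]((R ⋈[f=a] S)) → 2
  σ[y='t'](π[y]((R ⋈[f=a] S))) → 1

== RESULT ==
y
t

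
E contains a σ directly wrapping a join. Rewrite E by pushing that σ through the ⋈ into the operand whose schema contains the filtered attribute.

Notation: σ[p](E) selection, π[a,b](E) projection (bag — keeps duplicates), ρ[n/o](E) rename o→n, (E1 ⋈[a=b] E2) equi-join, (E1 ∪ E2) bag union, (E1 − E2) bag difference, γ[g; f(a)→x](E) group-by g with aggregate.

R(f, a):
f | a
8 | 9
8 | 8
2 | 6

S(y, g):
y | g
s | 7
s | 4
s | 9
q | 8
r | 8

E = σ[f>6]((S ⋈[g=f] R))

σ filters on f, owned by the right side.
E' = (S ⋈[g=f] σ[f>6](R))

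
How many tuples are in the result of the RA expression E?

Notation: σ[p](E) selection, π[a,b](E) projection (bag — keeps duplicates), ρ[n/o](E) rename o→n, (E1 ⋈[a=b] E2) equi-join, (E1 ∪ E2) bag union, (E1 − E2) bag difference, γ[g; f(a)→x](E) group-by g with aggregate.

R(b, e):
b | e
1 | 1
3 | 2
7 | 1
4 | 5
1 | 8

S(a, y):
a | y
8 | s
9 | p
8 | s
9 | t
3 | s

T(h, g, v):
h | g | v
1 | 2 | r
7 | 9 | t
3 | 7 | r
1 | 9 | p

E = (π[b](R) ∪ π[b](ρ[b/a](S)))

Per-node cardinality:
  R → 5
  π[b](R) → 5
  S → 5
  ρ[b/a](S) → 5
  π[b](ρ[b/a](S)) → 5
  (π[b](R) ∪ π[b](ρ[b/a](S))) → 10

|E| = 10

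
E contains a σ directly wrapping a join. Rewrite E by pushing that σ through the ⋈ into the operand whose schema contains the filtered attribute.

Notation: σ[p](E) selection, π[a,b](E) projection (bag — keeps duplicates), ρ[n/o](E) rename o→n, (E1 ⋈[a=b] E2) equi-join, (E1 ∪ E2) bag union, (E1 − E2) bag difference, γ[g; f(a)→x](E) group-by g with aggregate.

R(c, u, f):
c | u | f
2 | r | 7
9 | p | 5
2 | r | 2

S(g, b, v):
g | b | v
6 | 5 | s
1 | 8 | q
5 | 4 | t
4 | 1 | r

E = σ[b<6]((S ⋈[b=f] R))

σ filters on b, owned by the left side.
E' = (σ[b<6](S) ⋈[b=f] R)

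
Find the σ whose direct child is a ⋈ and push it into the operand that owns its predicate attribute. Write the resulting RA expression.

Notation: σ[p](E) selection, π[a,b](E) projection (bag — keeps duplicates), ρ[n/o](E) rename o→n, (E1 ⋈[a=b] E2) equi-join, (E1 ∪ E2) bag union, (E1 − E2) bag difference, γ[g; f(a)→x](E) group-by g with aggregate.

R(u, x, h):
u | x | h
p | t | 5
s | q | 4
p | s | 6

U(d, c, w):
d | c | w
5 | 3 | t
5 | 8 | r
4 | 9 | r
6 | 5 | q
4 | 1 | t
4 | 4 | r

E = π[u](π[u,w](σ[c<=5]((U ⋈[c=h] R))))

σ filters on c, owned by the left side.
E' = π[u](π[u,w]((σ[c<=5](U) ⋈[c=h] R)))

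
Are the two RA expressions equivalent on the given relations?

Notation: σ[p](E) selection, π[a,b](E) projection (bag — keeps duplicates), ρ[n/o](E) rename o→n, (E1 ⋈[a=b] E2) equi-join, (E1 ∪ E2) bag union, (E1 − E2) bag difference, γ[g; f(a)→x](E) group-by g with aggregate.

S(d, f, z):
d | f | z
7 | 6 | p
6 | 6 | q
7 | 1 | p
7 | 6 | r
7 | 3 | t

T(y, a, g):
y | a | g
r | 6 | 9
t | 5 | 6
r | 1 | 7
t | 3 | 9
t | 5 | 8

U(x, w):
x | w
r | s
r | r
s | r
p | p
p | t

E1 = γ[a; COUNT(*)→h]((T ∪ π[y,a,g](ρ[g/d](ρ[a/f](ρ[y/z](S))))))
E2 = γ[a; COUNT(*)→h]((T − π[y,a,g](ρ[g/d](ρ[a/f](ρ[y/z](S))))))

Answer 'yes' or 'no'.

E1 stepwise |·|:
  T → 5
  S → 5
  ρ[y/z](S) → 5
  ρ[a/f](ρ[y/z](S)) → 5
  ρ[g/d](ρ[a/f](ρ[y/z](S))) → 5
  π[y,a,g](ρ[g/d](ρ[a/f](ρ[y/z](S)))) → 5
  (T ∪ π[y,a,g](ρ[g/d](ρ[a/f](ρ[y/z](S))))) → 10
  γ[a; COUNT(*)→h]((T ∪ π[y,a,g](ρ[g/d](ρ[a/f](ρ[y/z](S)))))) → 4
E2 stepwise |·|:
  T → 5
  S → 5
  ρ[y/z](S) → 5
  ρ[a/f](ρ[y/z](S)) → 5
  ρ[g/d](ρ[a/f](ρ[y/z](S))) → 5
  π[y,a,g](ρ[g/d](ρ[a/f](ρ[y/z](S)))) → 5
  (T − π[y,a,g](ρ[g/d](ρ[a/f](ρ[y/z](S))))) → 5
  γ[a; COUNT(*)→h]((T − π[y,a,g](ρ[g/d](ρ[a/f](ρ[y/z](S)))))) → 4

E1 result:
a | h
1 | 2
3 | 2
5 | 2
6 | 4
E2 result:
a | h
1 | 1
3 | 1
5 | 2
6 | 1
Witness: (1, 2) appears 1× in E1 but 0× in E2.

no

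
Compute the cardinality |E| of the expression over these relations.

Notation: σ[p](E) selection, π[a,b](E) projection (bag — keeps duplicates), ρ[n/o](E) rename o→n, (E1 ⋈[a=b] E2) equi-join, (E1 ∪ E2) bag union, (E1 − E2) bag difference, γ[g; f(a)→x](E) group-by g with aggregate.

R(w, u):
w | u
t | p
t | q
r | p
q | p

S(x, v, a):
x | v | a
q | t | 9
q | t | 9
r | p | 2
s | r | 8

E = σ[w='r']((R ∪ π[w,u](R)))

Subexpression sizes:
  R → 4
  R → 4
  π[w,u](R) → 4
  (R ∪ π[w,u](R)) → 8
  σ[w='r']((R ∪ π[w,u](R))) → 2

|E| = 2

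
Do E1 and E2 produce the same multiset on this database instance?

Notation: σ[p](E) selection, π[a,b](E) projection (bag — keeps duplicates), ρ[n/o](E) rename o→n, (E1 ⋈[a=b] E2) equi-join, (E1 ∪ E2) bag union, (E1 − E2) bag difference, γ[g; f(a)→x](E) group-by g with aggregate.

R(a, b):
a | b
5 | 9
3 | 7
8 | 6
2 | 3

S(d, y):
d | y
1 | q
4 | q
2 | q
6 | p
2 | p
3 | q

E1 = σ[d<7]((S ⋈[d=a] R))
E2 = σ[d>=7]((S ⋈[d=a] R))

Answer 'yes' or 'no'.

E1 row counts bottom-up:
  S → 6
  R → 4
  (S ⋈[d=a] R) → 3
  σ[d<7]((S ⋈[d=a] R)) → 3
E2 row counts bottom-up:
  S → 6
  R → 4
  (S ⋈[d=a] R) → 3
  σ[d>=7]((S ⋈[d=a] R)) → 0

E1 result:
d | y | a | b
2 | p | 2 | 3
2 | q | 2 | 3
3 | q | 3 | 7
E2 result:
d | y | a | b
(0 rows)
Witness: (2, 'p', 2, 3) appears 1× in E1 but 0× in E2.

no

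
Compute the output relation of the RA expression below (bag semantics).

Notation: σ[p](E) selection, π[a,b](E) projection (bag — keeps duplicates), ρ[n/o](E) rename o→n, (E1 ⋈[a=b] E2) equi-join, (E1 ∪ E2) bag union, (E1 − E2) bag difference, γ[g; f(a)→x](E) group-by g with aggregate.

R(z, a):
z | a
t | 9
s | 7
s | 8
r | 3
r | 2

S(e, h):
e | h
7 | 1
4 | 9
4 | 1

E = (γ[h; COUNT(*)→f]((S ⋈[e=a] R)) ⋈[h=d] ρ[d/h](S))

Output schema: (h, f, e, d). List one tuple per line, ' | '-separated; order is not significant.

Per-node cardinality:
  S → 3
  R → 5
  (S ⋈[e=a] R) → 1
  γ[h; COUNT(*)→f]((S ⋈[e=a] R)) → 1
  S → 3
  ρ[d/h](S) → 3
  (γ[h; COUNT(*)→f]((S ⋈[e=a] R)) ⋈[h=d] ρ[d/h](S)) → 2

== RESULT ==
h | f | e | d
1 | 1 | 4 | 1
1 | 1 | 7 | 1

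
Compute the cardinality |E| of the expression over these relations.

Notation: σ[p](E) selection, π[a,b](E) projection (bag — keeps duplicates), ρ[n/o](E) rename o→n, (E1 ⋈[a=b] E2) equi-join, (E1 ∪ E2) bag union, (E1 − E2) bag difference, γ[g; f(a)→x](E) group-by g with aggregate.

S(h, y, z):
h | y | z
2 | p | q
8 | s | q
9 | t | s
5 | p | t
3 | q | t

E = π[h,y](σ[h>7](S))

Per-node cardinality:
  S → 5
  σ[h>7](S) → 2
  π[h,y](σ[h>7](S)) → 2

|E| = 2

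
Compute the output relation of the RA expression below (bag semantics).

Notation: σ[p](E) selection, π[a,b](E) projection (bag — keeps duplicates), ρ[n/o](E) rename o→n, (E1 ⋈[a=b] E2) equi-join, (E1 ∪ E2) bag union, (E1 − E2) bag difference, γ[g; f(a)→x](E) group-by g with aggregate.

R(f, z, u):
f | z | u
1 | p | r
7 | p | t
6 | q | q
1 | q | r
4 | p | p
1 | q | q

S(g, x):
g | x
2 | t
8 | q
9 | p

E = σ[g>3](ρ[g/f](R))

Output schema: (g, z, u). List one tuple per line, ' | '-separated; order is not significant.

Stepwise |·|:
  R → 6
  ρ[g/f](R) → 6
  σ[g>3](ρ[g/f](R)) → 3

== RESULT ==
g | z | u
4 | p | p
6 | q | q
7 | p | t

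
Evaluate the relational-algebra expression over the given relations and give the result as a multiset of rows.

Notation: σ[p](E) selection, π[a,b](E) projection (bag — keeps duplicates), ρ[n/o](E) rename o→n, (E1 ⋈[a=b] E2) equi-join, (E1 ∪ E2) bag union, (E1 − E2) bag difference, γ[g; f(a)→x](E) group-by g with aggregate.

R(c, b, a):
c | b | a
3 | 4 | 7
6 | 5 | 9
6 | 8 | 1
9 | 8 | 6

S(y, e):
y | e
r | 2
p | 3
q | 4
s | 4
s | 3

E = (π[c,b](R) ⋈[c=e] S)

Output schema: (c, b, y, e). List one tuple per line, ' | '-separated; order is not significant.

Subexpression sizes:
  R → 4
  π[c,b](R) → 4
  S → 5
  (π[c,b](R) ⋈[c=e] S) → 2

== RESULT ==
c | b | y | e
3 | 4 | p | 3
3 | 4 | s | 3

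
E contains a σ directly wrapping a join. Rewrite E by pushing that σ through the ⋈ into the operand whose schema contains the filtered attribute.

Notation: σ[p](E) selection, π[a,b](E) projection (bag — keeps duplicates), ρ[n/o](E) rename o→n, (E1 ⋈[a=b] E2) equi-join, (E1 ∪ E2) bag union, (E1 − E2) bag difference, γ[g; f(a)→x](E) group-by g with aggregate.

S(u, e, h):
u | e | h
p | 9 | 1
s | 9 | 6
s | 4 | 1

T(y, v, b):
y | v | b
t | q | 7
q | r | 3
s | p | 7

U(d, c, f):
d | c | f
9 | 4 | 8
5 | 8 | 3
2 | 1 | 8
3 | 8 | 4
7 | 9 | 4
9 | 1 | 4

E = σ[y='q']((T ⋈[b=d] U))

σ filters on y, owned by the left side.
E' = (σ[y='q'](T) ⋈[b=d] U)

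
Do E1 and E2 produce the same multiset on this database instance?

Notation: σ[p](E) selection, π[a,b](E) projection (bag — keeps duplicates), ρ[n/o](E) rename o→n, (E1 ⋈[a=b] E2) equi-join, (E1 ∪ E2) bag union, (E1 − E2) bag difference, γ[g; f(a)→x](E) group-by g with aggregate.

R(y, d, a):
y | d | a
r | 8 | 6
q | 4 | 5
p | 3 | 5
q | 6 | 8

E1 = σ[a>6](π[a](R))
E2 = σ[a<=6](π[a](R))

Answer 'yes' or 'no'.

E1 per-node cardinality:
  R → 4
  π[a](R) → 4
  σ[a>6](π[a](R)) → 1
E2 per-node cardinality:
  R → 4
  π[a](R) → 4
  σ[a<=6](π[a](R)) → 3

E1 result:
a
8
E2 result:
a
5
5
6
Witness: (6,) appears 0× in E1 but 1× in E2.

no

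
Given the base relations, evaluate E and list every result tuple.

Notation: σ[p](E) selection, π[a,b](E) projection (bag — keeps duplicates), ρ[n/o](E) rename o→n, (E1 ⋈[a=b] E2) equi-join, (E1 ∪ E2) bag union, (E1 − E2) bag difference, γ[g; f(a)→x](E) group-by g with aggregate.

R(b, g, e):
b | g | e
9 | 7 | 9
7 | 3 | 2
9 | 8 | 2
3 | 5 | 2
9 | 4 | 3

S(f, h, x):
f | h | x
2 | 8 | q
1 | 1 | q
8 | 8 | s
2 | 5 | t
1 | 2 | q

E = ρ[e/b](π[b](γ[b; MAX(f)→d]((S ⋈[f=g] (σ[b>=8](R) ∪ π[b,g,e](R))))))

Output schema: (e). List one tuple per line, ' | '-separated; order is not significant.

Subexpression sizes:
  S → 5
  R → 5
  σ[b>=8](R) → 3
  R → 5
  π[b,g,e](R) → 5
  (σ[b>=8](R) ∪ π[b,g,e](R)) → 8
  (S ⋈[f=g] (σ[b>=8](R) ∪ π[b,g,e](R))) → 2
  γ[b; MAX(f)→d]((S ⋈[f=g] (σ[b>=8](R) ∪ π[b,g,e](R)))) → 1
  π[b](γ[b; MAX(f)→d]((S ⋈[f=g] (σ[b>=8](R) ∪ π[b,g,e](R))))) → 1
  ρ[e/b](π[b](γ[b; MAX(f)→d]((S ⋈[f=g] (σ[b>=8](R) ∪ π[b,g,e](R)))))) → 1

== RESULT ==
e
9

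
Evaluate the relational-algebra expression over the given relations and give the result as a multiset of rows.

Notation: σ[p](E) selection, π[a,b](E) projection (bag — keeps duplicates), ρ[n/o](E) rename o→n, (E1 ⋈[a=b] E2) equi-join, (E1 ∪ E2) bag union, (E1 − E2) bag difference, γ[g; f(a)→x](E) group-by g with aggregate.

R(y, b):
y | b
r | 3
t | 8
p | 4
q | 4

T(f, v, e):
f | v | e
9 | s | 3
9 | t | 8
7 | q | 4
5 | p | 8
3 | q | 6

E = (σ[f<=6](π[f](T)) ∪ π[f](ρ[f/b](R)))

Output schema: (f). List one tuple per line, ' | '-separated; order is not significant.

Row counts bottom-up:
  T → 5
  π[f](T) → 5
  σ[f<=6](π[f](T)) → 2
  R → 4
  ρ[f/b](R) → 4
  π[f](ρ[f/b](R)) → 4
  (σ[f<=6](π[f](T)) ∪ π[f](ρ[f/b](R))) → 6

== RESULT ==
f
3
3
4
4
5
8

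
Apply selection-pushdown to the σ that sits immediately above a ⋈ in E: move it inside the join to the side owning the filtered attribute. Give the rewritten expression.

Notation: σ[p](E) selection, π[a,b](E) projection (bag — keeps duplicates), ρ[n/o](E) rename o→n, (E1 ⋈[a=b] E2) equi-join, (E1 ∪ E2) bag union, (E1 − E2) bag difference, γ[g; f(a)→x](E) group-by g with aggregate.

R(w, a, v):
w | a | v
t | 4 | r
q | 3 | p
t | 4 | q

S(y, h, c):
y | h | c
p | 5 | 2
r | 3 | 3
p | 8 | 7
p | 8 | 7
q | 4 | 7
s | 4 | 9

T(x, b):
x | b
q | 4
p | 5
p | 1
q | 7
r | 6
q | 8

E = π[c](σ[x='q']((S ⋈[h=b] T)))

σ filters on x, owned by the right side.
E' = π[c]((S ⋈[h=b] σ[x='q'](T)))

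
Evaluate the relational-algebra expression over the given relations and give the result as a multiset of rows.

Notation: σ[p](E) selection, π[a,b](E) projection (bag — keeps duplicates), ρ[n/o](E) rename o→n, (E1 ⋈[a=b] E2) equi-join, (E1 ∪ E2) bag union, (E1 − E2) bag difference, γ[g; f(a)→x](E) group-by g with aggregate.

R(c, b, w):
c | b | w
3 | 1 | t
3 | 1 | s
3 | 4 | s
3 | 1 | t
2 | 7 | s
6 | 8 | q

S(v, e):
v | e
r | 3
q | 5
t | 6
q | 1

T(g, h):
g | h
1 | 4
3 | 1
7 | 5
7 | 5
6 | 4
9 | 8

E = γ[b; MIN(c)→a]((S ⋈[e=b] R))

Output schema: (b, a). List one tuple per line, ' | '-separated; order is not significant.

Per-node cardinality:
  S → 4
  R → 6
  (S ⋈[e=b] R) → 3
  γ[b; MIN(c)→a]((S ⋈[e=b] R)) → 1

== RESULT ==
b | a
1 | 3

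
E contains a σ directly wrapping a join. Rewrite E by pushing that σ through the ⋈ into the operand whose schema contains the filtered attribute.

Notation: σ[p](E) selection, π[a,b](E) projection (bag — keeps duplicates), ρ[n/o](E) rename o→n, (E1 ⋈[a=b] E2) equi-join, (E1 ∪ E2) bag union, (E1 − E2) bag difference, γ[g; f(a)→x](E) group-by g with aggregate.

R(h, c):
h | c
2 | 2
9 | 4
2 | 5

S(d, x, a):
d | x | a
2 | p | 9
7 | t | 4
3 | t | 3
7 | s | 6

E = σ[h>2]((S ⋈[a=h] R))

σ filters on h, owned by the right side.
E' = (S ⋈[a=h] σ[h>2](R))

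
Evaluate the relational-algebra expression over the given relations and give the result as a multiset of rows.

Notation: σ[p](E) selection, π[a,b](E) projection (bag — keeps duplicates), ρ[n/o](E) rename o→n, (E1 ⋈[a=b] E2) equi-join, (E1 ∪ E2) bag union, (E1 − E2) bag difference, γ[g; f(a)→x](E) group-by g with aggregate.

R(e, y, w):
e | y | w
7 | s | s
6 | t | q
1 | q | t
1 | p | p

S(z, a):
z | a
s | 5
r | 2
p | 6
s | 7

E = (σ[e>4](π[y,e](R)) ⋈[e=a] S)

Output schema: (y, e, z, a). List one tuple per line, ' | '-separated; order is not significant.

Subexpression sizes:
  R → 4
  π[y,e](R) → 4
  σ[e>4](π[y,e](R)) → 2
  S → 4
  (σ[e>4](π[y,e](R)) ⋈[e=a] S) → 2

== RESULT ==
y | e | z | a
s | 7 | s | 7
t | 6 | p | 6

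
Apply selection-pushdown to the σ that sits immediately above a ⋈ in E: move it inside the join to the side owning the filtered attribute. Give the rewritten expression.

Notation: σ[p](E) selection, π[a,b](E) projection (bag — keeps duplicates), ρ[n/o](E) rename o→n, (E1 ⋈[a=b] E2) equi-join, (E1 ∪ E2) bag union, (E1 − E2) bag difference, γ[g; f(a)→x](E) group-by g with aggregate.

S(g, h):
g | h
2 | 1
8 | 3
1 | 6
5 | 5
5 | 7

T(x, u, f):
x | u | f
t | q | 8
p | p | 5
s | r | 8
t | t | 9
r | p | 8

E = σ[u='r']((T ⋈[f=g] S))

σ filters on u, owned by the left side.
E' = (σ[u='r'](T) ⋈[f=g] S)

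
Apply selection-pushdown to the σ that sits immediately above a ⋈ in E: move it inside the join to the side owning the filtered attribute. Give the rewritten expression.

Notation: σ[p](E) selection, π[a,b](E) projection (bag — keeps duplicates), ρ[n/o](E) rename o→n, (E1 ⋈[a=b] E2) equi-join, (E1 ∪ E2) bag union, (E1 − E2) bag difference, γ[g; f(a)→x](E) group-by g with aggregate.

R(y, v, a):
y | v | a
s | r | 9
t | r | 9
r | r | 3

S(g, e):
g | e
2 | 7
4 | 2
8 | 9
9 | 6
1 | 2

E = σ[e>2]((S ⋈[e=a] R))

σ filters on e, owned by the left side.
E' = (σ[e>2](S) ⋈[e=a] R)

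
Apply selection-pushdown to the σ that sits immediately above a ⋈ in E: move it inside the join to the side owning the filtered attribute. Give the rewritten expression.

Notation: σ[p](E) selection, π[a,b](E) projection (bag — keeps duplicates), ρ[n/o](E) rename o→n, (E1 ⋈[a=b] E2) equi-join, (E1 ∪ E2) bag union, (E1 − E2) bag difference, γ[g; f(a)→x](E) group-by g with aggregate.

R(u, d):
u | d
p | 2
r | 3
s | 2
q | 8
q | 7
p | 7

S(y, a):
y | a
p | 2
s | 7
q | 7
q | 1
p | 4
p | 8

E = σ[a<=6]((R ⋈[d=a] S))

σ filters on a, owned by the right side.
E' = (R ⋈[d=a] σ[a<=6](S))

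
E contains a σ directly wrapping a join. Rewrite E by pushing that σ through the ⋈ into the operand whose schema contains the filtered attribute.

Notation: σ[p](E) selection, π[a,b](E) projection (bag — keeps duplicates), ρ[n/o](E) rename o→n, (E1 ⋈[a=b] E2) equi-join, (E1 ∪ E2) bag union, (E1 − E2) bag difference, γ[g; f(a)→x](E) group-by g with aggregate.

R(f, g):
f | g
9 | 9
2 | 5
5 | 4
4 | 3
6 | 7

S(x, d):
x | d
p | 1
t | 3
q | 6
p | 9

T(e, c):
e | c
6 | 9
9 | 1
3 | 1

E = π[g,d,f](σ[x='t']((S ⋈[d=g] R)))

σ filters on x, owned by the left side.
E' = π[g,d,f]((σ[x='t'](S) ⋈[d=g] R))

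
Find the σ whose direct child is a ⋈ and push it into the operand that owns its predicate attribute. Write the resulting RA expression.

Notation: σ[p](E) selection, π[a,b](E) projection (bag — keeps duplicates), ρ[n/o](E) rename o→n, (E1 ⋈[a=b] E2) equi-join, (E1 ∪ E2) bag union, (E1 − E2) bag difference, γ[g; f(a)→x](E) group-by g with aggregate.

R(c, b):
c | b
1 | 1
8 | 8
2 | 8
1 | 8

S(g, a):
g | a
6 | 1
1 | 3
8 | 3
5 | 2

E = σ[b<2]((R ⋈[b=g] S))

σ filters on b, owned by the left side.
E' = (σ[b<2](R) ⋈[b=g] S)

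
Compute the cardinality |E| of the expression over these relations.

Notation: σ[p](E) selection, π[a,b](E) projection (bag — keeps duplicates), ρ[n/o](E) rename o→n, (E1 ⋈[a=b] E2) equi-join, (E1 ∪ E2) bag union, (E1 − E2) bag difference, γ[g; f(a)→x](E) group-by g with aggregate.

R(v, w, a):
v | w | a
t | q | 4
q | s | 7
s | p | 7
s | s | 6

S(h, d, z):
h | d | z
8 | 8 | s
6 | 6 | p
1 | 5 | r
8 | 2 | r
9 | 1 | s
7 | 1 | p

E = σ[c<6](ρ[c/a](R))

Subexpression sizes:
  R → 4
  ρ[c/a](R) → 4
  σ[c<6](ρ[c/a](R)) → 1

|E| = 1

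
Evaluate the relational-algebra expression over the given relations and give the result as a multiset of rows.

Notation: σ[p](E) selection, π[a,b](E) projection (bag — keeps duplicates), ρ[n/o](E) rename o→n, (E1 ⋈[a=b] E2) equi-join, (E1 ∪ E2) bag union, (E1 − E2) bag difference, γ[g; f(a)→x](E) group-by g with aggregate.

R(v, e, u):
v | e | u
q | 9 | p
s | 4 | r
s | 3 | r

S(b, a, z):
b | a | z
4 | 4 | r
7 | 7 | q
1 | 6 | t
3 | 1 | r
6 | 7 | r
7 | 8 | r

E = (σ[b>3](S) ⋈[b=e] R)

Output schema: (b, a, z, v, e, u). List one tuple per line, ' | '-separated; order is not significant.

Per-node cardinality:
  S → 6
  σ[b>3](S) → 4
  R → 3
  (σ[b>3](S) ⋈[b=e] R) → 1

== RESULT ==
b | a | z | v | e | u
4 | 4 | r | s | 4 | r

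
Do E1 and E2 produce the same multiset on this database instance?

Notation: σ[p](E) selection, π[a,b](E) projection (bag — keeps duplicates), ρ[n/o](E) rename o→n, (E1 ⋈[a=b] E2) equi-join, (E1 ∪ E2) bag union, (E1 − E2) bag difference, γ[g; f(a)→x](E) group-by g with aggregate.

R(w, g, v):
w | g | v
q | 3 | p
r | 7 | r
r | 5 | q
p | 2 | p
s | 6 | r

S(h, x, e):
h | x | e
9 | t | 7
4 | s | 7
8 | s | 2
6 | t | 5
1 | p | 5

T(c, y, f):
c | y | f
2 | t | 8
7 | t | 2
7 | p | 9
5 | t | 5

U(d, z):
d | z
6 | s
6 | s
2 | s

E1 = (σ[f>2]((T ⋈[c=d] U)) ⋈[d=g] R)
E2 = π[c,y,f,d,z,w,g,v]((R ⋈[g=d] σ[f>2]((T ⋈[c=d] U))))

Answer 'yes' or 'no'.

E1 row counts bottom-up:
  T → 4
  U → 3
  (T ⋈[c=d] U) → 1
  σ[f>2]((T ⋈[c=d] U)) → 1
  R → 5
  (σ[f>2]((T ⋈[c=d] U)) ⋈[d=g] R) → 1
E2 row counts bottom-up:
  R → 5
  T → 4
  U → 3
  (T ⋈[c=d] U) → 1
  σ[f>2]((T ⋈[c=d] U)) → 1
  (R ⋈[g=d] σ[f>2]((T ⋈[c=d] U))) → 1
  π[c,y,f,d,z,w,g,v]((R ⋈[g=d] σ[f>2]((T ⋈[c=d] U)))) → 1

E1 and E2 produce the same multiset:
c | y | f | d | z | w | g | v
2 | t | 8 | 2 | s | p | 2 | p

yes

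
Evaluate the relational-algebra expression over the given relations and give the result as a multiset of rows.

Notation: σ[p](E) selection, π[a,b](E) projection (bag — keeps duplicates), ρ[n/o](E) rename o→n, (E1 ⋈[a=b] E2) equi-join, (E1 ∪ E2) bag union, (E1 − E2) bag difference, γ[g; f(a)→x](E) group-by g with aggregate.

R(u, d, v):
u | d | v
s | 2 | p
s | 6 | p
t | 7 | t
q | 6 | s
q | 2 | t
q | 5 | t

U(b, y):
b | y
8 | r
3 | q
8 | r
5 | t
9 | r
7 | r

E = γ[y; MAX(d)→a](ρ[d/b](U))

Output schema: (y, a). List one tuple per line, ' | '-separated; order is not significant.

Subexpression sizes:
  U → 6
  ρ[d/b](U) → 6
  γ[y; MAX(d)→a](ρ[d/b](U)) → 3

== RESULT ==
y | a
q | 3
r | 9
t | 5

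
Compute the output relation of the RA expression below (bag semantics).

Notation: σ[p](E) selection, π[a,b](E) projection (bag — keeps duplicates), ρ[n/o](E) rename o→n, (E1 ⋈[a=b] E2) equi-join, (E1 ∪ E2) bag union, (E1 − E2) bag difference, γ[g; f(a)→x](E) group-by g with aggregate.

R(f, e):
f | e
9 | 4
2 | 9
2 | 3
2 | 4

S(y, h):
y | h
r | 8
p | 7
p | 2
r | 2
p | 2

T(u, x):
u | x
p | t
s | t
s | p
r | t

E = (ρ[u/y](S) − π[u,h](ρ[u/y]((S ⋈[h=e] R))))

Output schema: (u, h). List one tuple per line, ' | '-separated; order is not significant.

Subexpression sizes:
  S → 5
  ρ[u/y](S) → 5
  S → 5
  R → 4
  (S ⋈[h=e] R) → 0
  ρ[u/y]((S ⋈[h=e] R)) → 0
  π[u,h](ρ[u/y]((S ⋈[h=e] R))) → 0
  (ρ[u/y](S) − π[u,h](ρ[u/y]((S ⋈[h=e] R)))) → 5

== RESULT ==
u | h
p | 2
p | 2
p | 7
r | 2
r | 8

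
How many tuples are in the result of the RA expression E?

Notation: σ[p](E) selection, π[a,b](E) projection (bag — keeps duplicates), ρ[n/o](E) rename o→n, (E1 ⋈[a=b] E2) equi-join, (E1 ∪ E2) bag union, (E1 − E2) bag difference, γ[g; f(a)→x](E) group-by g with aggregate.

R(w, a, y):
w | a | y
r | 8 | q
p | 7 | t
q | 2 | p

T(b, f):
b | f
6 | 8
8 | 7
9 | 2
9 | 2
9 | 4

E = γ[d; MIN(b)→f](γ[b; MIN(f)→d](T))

Stepwise |·|:
  T → 5
  γ[b; MIN(f)→d](T) → 3
  γ[d; MIN(b)→f](γ[b; MIN(f)→d](T)) → 3

|E| = 3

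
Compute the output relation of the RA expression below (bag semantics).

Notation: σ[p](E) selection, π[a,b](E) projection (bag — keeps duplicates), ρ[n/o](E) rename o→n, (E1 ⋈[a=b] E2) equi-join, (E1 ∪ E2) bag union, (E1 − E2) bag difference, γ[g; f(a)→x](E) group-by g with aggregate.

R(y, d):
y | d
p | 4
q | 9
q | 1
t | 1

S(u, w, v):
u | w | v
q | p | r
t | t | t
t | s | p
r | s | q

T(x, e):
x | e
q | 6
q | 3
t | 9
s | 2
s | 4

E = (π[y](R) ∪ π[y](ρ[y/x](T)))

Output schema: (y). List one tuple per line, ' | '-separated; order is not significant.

Subexpression sizes:
  R → 4
  π[y](R) → 4
  T → 5
  ρ[y/x](T) → 5
  π[y](ρ[y/x](T)) → 5
  (π[y](R) ∪ π[y](ρ[y/x](T))) → 9

== RESULT ==
y
p
q
q
q
q
s
s
t
t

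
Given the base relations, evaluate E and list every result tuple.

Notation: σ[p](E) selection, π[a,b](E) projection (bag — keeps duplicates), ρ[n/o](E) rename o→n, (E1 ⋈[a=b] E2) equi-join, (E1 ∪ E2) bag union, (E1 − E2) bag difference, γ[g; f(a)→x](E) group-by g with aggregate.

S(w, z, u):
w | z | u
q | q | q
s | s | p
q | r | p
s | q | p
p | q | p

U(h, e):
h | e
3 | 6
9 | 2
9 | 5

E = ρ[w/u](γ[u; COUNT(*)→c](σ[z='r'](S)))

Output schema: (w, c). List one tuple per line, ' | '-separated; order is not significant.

Row counts bottom-up:
  S → 5
  σ[z='r'](S) → 1
  γ[u; COUNT(*)→c](σ[z='r'](S)) → 1
  ρ[w/u](γ[u; COUNT(*)→c](σ[z='r'](S))) → 1

== RESULT ==
w | c
p | 1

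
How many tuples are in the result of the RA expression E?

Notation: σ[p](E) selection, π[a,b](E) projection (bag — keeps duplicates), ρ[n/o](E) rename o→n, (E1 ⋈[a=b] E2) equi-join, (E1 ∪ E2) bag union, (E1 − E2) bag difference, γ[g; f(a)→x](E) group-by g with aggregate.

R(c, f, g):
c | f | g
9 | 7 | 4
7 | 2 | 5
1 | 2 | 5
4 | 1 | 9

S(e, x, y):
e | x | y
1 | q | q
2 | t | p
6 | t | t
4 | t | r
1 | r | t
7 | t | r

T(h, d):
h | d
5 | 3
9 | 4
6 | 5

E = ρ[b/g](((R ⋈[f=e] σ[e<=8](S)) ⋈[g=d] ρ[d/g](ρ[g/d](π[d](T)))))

Stepwise |·|:
  R → 4
  S → 6
  σ[e<=8](S) → 6
  (R ⋈[f=e] σ[e<=8](S)) → 5
  T → 3
  π[d](T) → 3
  ρ[g/d](π[d](T)) → 3
  ρ[d/g](ρ[g/d](π[d](T))) → 3
  ((R ⋈[f=e] σ[e<=8](S)) ⋈[g=d] ρ[d/g](ρ[g/d](π[d](T)))) → 3
  ρ[b/g](((R ⋈[f=e] σ[e<=8](S)) ⋈[g=d] ρ[d/g](ρ[g/d](π[d](T))))) → 3

|E| = 3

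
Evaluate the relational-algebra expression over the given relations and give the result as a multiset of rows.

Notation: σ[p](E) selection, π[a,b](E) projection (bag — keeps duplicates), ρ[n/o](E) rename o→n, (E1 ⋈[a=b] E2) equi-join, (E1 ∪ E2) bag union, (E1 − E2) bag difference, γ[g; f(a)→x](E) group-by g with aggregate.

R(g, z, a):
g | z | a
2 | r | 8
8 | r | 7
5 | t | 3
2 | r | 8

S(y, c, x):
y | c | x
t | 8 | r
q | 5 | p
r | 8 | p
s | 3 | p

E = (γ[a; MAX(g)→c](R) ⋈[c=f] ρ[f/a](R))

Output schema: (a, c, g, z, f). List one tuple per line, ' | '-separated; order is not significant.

Subexpression sizes:
  R → 4
  γ[a; MAX(g)→c](R) → 3
  R → 4
  ρ[f/a](R) → 4
  (γ[a; MAX(g)→c](R) ⋈[c=f] ρ[f/a](R)) → 2

== RESULT ==
a | c | g | z | f
7 | 8 | 2 | r | 8
7 | 8 | 2 | r | 8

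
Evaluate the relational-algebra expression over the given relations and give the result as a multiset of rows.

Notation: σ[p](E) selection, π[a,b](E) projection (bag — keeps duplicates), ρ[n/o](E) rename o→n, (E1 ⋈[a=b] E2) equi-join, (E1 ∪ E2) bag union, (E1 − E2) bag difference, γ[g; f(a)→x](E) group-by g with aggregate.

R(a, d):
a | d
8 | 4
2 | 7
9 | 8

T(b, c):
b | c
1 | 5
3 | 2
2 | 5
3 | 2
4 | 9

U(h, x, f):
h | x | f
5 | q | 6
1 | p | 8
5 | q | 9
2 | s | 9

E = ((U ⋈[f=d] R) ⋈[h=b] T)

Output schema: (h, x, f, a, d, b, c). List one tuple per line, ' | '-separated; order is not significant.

Row counts bottom-up:
  U → 4
  R → 3
  (U ⋈[f=d] R) → 1
  T → 5
  ((U ⋈[f=d] R) ⋈[h=b] T) → 1

== RESULT ==
h | x | f | a | d | b | c
1 | p | 8 | 9 | 8 | 1 | 5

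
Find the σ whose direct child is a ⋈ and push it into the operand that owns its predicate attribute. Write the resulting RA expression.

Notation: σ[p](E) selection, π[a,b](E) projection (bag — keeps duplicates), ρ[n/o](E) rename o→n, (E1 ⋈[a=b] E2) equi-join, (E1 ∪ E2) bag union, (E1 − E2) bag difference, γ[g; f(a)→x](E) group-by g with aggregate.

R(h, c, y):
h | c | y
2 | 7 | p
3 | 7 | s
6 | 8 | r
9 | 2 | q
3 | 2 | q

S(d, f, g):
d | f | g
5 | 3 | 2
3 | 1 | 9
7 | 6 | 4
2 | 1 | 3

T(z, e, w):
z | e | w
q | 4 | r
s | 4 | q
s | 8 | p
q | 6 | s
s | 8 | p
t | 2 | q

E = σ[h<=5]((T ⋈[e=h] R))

σ filters on h, owned by the right side.
E' = (T ⋈[e=h] σ[h<=5](R))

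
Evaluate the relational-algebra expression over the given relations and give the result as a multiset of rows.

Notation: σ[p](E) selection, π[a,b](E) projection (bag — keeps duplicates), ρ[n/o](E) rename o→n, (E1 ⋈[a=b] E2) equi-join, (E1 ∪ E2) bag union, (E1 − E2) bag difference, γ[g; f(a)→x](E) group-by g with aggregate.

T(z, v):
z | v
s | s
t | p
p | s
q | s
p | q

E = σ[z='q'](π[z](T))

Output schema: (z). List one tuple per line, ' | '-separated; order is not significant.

Per-node cardinality:
  T → 5
  π[z](T) → 5
  σ[z='q'](π[z](T)) → 1

== RESULT ==
z
q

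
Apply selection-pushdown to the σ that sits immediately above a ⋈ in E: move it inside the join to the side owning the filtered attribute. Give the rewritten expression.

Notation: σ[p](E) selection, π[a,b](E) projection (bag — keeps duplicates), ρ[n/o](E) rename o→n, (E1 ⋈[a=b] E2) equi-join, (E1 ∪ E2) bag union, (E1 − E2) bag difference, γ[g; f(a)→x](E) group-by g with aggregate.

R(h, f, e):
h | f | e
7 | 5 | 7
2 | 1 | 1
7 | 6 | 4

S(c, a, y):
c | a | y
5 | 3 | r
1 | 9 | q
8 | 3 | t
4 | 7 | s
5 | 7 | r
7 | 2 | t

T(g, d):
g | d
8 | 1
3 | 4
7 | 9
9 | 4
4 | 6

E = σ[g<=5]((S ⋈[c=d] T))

σ filters on g, owned by the right side.
E' = (S ⋈[c=d] σ[g<=5](T))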